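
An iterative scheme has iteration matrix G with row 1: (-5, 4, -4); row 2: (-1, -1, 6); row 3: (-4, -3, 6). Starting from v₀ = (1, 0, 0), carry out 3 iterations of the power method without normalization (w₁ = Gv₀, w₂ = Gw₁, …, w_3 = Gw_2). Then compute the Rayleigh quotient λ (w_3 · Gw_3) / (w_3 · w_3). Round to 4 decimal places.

-5.8498

w1 = Gv₀ = (-5, -1, -4)
w2 = Gw1 = (37, -18, -1)
w3 = Gw2 = (-253, -25, -100)
Gw3 = (1565, -322, 487)
w3·Gw3 = (-253)·1565 + (-25)·(-322) + (-100)·487 = -436595; w3·w3 = (-253)·(-253) + (-25)·(-25) + (-100)·(-100) = 74634
λ ≈ -436595/74634 = -5.8498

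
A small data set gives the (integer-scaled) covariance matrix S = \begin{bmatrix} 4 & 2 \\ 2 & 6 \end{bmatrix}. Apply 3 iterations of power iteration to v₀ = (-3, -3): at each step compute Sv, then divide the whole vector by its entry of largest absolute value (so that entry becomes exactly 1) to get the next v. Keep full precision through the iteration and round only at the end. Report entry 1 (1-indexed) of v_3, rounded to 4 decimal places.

0.6364

Sv0 = (-18.00000, -24.00000); divide by -24.00000 → v1 = (0.75000, 1.00000)
Sv1 = (5.00000, 7.50000); divide by 7.50000 → v2 = (0.66667, 1.00000)
Sv2 = (4.66667, 7.33333); divide by 7.33333 → v3 = (0.63636, 1.00000)
Requested entry of v3: -840/-1320 = 0.6364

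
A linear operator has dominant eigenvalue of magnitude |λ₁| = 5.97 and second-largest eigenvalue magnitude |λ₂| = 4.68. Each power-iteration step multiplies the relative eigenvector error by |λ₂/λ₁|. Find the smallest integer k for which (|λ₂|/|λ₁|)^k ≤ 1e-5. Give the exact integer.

48

|λ₂/λ₁| = 4.68/5.97 = 0.78392
Need k ≥ ln(1e-5) / ln(0.78392) = -11.5129 / -0.2434 ≈ 47.291
Smallest integer k satisfying the bound: 48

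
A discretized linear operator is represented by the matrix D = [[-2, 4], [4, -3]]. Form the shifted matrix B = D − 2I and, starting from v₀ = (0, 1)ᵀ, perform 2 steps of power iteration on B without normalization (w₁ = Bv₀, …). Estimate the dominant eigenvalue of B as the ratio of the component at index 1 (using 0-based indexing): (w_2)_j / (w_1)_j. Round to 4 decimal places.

B = D − 2I has rows (-4, 4); (4, -5)
w1 = Bv₀ = ((-4)·0 + 4·1; 4·0 + (-5)·1) = (4, -5)
w2 = Bw1 = ((-4)·4 + 4·(-5); 4·4 + (-5)·(-5)) = (-36, 41)
Ratio: 41/-5 = -8.2000

μ ≈ -8.2000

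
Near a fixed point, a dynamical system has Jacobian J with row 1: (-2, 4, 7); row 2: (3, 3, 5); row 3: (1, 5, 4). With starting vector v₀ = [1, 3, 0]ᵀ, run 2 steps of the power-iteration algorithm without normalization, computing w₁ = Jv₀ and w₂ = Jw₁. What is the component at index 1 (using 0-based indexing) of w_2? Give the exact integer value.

146

w1 = Jv₀ = (10, 12, 16)
w2 = Jw1 = (140, 146, 134)
The requested component of w2 is 146.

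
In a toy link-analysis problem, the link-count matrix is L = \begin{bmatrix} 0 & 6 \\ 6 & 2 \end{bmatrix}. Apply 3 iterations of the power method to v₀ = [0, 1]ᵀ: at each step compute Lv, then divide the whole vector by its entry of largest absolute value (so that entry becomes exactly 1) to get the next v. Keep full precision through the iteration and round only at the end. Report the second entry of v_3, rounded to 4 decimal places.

Lv0 = (6.00000, 2.00000); divide by 6.00000 → v1 = (1.00000, 0.33333)
Lv1 = (2.00000, 6.66667); divide by 6.66667 → v2 = (0.30000, 1.00000)
Lv2 = (6.00000, 3.80000); divide by 6.00000 → v3 = (1.00000, 0.63333)
Requested entry of v3: 152/240 = 0.6333

0.6333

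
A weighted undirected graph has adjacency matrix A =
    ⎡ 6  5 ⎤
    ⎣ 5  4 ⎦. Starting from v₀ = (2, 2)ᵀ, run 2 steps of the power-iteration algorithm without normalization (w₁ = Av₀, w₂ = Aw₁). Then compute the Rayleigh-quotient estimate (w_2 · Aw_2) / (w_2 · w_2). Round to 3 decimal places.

10.099

w1 = Av₀ = (6·2 + 5·2; 5·2 + 4·2) = (22, 18)
w2 = Aw1 = (6·22 + 5·18; 5·22 + 4·18) = (222, 182)
Aw2 = (2242, 1838)
w2·Aw2 = 222·2242 + 182·1838 = 832240; w2·w2 = 222·222 + 182·182 = 82408
λ ≈ 832240/82408 = 10.099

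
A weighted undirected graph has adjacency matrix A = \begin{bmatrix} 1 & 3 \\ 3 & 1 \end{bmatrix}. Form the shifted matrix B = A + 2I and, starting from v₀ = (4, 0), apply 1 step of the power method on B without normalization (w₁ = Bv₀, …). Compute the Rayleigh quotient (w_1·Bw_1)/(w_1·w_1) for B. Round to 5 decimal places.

μ ≈ 6.00000

B = A + 2I has rows (3, 3); (3, 3)
w1 = Bv₀ = (3·4 + 3·0; 3·4 + 3·0) = (12, 12)
Bw1 = (72, 72)
w1·Bw1 = 1728; w1·w1 = 288; μ ≈ 1728/288 = 6.00000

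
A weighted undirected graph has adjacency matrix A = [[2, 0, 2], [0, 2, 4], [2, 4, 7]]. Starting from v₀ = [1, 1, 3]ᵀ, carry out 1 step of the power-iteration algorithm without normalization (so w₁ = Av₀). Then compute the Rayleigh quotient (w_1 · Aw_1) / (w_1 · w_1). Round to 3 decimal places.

9.617

w1 = Av₀ = (8, 14, 27)
Aw1 = (70, 136, 261)
w1·Aw1 = 8·70 + 14·136 + 27·261 = 9511; w1·w1 = 8·8 + 14·14 + 27·27 = 989
λ ≈ 9511/989 = 9.617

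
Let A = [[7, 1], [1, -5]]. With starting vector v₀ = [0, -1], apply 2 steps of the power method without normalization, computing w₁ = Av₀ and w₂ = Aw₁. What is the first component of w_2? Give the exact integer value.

w1 = Av₀ = (7·0 + 1·(-1); 1·0 + (-5)·(-1)) = (-1, 5)
w2 = Aw1 = (7·(-1) + 1·5; 1·(-1) + (-5)·5) = (-2, -26)
The requested component of w2 is -2.

-2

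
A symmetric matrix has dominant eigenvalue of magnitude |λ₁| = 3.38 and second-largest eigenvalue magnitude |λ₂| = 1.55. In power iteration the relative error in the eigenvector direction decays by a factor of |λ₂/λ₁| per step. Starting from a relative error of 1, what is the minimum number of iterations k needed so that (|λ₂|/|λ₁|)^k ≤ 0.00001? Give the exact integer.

15

|λ₂/λ₁| = 1.55/3.38 = 0.45858
Need k ≥ ln(0.00001) / ln(0.45858) = -11.5129 / -0.7796 ≈ 14.767
Smallest integer k satisfying the bound: 15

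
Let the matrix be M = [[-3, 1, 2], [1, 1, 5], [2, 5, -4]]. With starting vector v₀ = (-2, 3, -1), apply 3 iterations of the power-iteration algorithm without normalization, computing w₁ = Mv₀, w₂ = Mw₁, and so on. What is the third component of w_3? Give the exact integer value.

w1 = Mv₀ = ((-3)·(-2) + 1·3 + 2·(-1); 1·(-2) + 1·3 + 5·(-1); 2·(-2) + 5·3 + (-4)·(-1)) = (7, -4, 15)
w2 = Mw1 = ((-3)·7 + 1·(-4) + 2·15; 1·7 + 1·(-4) + 5·15; 2·7 + 5·(-4) + (-4)·15) = (5, 78, -66)
w3 = Mw2 = (-69, -247, 664)
The requested component of w3 is 664.

664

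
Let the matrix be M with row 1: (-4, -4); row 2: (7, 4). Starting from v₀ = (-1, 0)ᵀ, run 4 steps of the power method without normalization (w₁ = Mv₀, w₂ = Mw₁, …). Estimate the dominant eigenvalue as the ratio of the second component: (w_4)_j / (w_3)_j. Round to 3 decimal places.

0.000

w1 = Mv₀ = ((-4)·(-1) + (-4)·0; 7·(-1) + 4·0) = (4, -7)
w2 = Mw1 = ((-4)·4 + (-4)·(-7); 7·4 + 4·(-7)) = (12, 0)
w3 = Mw2 = (-48, 84)
w4 = Mw3 = (-144, 0)
Ratio at component: 0 / 84 = 0.000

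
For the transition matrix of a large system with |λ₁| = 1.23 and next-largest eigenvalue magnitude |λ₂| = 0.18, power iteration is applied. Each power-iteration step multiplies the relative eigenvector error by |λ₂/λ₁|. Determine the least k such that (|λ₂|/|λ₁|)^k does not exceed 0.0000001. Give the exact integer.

|λ₂/λ₁| = 0.18/1.23 = 0.14634
Need k ≥ ln(0.0000001) / ln(0.14634) = -16.1181 / -1.9218 ≈ 8.387
Smallest integer k satisfying the bound: 9

9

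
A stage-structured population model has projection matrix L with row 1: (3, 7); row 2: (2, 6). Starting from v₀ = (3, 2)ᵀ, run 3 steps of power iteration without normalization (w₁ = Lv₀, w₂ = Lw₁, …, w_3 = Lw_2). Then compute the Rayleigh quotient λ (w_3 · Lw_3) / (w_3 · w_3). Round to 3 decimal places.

w1 = Lv₀ = (23, 18)
w2 = Lw1 = (195, 154)
w3 = Lw2 = (1663, 1314)
Lw3 = (14187, 11210)
w3·Lw3 = 1663·14187 + 1314·11210 = 38322921; w3·w3 = 1663·1663 + 1314·1314 = 4492165
λ ≈ 38322921/4492165 = 8.531

λ ≈ 8.531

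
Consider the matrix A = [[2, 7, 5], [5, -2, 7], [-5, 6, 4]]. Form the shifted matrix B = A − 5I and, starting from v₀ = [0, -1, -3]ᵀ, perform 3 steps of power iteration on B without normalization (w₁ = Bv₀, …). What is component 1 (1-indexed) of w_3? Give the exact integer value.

55

B = A − 5I has rows (-3, 7, 5); (5, -7, 7); (-5, 6, -1)
w1 = Bv₀ = ((-3)·0 + 7·(-1) + 5·(-3); 5·0 + (-7)·(-1) + 7·(-3); (-5)·0 + 6·(-1) + (-1)·(-3)) = (-22, -14, -3)
w2 = Bw1 = ((-3)·(-22) + 7·(-14) + 5·(-3); 5·(-22) + (-7)·(-14) + 7·(-3); (-5)·(-22) + 6·(-14) + (-1)·(-3)) = (-47, -33, 29)
w3 = Bw2 = (55, 199, 8)
Requested component of w3: 55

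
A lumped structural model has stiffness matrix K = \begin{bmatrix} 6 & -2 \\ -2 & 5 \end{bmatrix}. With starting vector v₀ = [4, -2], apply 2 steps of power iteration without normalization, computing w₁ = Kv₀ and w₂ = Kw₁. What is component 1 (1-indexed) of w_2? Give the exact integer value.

w1 = Kv₀ = (28, -18)
w2 = Kw1 = (204, -146)
The requested component of w2 is 204.

204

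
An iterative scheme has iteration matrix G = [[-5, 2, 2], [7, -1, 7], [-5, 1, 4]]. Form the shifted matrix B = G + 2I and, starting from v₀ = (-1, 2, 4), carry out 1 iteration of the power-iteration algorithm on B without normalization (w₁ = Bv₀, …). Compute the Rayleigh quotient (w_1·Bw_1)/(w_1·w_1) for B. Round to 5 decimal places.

B = G + 2I has rows (-3, 2, 2); (7, 1, 7); (-5, 1, 6)
w1 = Bv₀ = ((-3)·(-1) + 2·2 + 2·4; 7·(-1) + 1·2 + 7·4; (-5)·(-1) + 1·2 + 6·4) = (15, 23, 31)
Bw1 = (63, 345, 134)
w1·Bw1 = 13034; w1·w1 = 1715; μ ≈ 13034/1715 = 7.60000

μ ≈ 7.60000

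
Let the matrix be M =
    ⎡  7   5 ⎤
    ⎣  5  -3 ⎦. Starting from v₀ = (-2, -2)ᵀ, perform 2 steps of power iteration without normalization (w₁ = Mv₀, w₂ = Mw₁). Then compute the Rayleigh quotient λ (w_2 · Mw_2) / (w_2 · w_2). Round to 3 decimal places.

w1 = Mv₀ = (-24, -4)
w2 = Mw1 = (-188, -108)
Mw2 = (-1856, -616)
w2·Mw2 = (-188)·(-1856) + (-108)·(-616) = 415456; w2·w2 = (-188)·(-188) + (-108)·(-108) = 47008
λ ≈ 415456/47008 = 8.838

λ ≈ 8.838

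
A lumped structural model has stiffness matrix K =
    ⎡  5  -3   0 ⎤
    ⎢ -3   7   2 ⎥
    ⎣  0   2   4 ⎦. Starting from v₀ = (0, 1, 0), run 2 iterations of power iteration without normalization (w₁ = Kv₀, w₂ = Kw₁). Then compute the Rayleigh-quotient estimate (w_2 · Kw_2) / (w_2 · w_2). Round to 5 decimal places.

w1 = Kv₀ = (5·0 + (-3)·1 + 0·0; (-3)·0 + 7·1 + 2·0; 0·0 + 2·1 + 4·0) = (-3, 7, 2)
w2 = Kw1 = (5·(-3) + (-3)·7 + 0·2; (-3)·(-3) + 7·7 + 2·2; 0·(-3) + 2·7 + 4·2) = (-36, 62, 22)
Kw2 = (-366, 586, 212)
w2·Kw2 = (-36)·(-366) + 62·586 + 22·212 = 54172; w2·w2 = (-36)·(-36) + 62·62 + 22·22 = 5624
λ ≈ 54172/5624 = 9.63229

λ ≈ 9.63229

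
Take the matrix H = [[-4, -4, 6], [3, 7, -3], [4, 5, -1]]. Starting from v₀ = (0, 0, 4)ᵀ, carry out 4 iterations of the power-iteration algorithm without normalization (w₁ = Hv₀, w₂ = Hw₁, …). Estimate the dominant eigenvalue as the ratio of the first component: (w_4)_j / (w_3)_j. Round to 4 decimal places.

λ ≈ -5.1818

w1 = Hv₀ = (24, -12, -4)
w2 = Hw1 = (-72, 0, 40)
w3 = Hw2 = (528, -336, -328)
w4 = Hw3 = (-2736, 216, 760)
Ratio at component: -2736 / 528 = -5.1818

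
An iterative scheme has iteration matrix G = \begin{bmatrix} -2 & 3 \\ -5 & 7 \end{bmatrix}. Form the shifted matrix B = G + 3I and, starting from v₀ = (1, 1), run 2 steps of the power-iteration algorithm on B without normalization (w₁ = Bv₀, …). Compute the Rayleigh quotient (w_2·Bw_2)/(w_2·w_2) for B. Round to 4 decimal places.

μ ≈ 6.5194

B = G + 3I has rows (1, 3); (-5, 10)
w1 = Bv₀ = (1·1 + 3·1; (-5)·1 + 10·1) = (4, 5)
w2 = Bw1 = (1·4 + 3·5; (-5)·4 + 10·5) = (19, 30)
Bw2 = (109, 205)
w2·Bw2 = 8221; w2·w2 = 1261; μ ≈ 8221/1261 = 6.5194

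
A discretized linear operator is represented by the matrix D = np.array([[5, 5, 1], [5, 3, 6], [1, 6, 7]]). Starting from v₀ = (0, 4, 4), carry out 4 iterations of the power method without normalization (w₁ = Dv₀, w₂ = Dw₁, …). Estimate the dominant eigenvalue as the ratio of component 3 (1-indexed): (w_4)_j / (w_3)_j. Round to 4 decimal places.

13.0215

w1 = Dv₀ = (5·0 + 5·4 + 1·4; 5·0 + 3·4 + 6·4; 1·0 + 6·4 + 7·4) = (24, 36, 52)
w2 = Dw1 = (5·24 + 5·36 + 1·52; 5·24 + 3·36 + 6·52; 1·24 + 6·36 + 7·52) = (352, 540, 604)
w3 = Dw2 = (5064, 7004, 7820)
w4 = Dw3 = (68160, 93252, 101828)
Ratio at component: 101828 / 7820 = 13.0215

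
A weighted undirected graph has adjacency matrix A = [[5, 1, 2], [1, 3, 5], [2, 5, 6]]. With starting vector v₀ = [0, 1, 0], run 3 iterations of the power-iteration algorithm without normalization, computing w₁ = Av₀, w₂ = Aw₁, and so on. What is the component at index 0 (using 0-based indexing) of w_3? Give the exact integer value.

w1 = Av₀ = (1, 3, 5)
w2 = Aw1 = (18, 35, 47)
w3 = Aw2 = (219, 358, 493)
The requested component of w3 is 219.

219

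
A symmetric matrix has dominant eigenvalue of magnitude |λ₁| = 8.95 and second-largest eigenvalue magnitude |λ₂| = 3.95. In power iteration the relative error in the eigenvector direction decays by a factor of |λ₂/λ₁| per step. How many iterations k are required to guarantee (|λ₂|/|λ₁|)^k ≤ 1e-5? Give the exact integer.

|λ₂/λ₁| = 3.95/8.95 = 0.44134
Need k ≥ ln(1e-5) / ln(0.44134) = -11.5129 / -0.8179 ≈ 14.076
Smallest integer k satisfying the bound: 15

15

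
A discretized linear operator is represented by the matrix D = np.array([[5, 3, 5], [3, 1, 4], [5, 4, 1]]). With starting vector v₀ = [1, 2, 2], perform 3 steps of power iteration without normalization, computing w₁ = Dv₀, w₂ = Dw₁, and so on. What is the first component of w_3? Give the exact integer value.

2363

w1 = Dv₀ = (21, 13, 15)
w2 = Dw1 = (219, 136, 172)
w3 = Dw2 = (2363, 1481, 1811)
The requested component of w3 is 2363.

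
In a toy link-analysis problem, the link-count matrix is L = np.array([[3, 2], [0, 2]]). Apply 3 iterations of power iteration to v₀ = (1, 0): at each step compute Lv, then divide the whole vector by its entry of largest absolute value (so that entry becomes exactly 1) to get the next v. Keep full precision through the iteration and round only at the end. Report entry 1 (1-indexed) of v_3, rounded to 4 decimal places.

Lv0 = (3.00000, 0.00000); divide by 3.00000 → v1 = (1.00000, 0.00000)
Lv1 = (3.00000, 0.00000); divide by 3.00000 → v2 = (1.00000, 0.00000)
Lv2 = (3.00000, 0.00000); divide by 3.00000 → v3 = (1.00000, 0.00000)
Requested entry of v3: 27/27 = 1.0000

1.0000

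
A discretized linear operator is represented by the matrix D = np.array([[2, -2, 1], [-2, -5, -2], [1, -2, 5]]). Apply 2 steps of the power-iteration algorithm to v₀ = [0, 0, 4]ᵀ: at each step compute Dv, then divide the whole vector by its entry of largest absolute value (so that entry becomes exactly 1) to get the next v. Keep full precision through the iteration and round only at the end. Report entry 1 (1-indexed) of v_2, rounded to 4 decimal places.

Dv0 = (4.00000, -8.00000, 20.00000); divide by 20.00000 → v1 = (0.20000, -0.40000, 1.00000)
Dv1 = (2.20000, -0.40000, 6.00000); divide by 6.00000 → v2 = (0.36667, -0.06667, 1.00000)
Requested entry of v2: 44/120 = 0.3667

0.3667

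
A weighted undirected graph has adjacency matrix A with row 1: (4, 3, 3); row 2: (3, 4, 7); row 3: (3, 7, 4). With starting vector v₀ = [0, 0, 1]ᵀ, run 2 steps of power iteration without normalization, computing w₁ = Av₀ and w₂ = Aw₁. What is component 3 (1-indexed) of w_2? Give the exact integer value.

74

w1 = Av₀ = (3, 7, 4)
w2 = Aw1 = (45, 65, 74)
The requested component of w2 is 74.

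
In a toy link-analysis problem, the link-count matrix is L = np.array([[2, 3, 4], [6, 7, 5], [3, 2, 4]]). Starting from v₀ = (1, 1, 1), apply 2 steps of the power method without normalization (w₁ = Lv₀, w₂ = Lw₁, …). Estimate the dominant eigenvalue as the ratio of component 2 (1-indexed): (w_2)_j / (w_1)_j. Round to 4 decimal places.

λ ≈ 12.5000

w1 = Lv₀ = (2·1 + 3·1 + 4·1; 6·1 + 7·1 + 5·1; 3·1 + 2·1 + 4·1) = (9, 18, 9)
w2 = Lw1 = (2·9 + 3·18 + 4·9; 6·9 + 7·18 + 5·9; 3·9 + 2·18 + 4·9) = (108, 225, 99)
Ratio at component: 225 / 18 = 12.5000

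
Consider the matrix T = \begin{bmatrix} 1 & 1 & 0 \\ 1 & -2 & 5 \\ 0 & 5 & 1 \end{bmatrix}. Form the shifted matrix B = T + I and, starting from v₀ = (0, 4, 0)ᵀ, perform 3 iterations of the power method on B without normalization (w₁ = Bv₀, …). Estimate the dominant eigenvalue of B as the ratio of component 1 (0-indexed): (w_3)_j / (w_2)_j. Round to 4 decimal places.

μ ≈ -0.0370

B = T + I has rows (2, 1, 0); (1, -1, 5); (0, 5, 2)
w1 = Bv₀ = (2·0 + 1·4 + 0·0; 1·0 + (-1)·4 + 5·0; 0·0 + 5·4 + 2·0) = (4, -4, 20)
w2 = Bw1 = (2·4 + 1·(-4) + 0·20; 1·4 + (-1)·(-4) + 5·20; 0·4 + 5·(-4) + 2·20) = (4, 108, 20)
w3 = Bw2 = (116, -4, 580)
Ratio: -4/108 = -0.0370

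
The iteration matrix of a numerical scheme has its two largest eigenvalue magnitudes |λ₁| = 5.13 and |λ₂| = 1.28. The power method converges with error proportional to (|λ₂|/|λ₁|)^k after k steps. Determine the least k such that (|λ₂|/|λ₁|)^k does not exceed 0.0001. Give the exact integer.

|λ₂/λ₁| = 1.28/5.13 = 0.24951
Need k ≥ ln(0.0001) / ln(0.24951) = -9.2103 / -1.3882 ≈ 6.635
Smallest integer k satisfying the bound: 7

7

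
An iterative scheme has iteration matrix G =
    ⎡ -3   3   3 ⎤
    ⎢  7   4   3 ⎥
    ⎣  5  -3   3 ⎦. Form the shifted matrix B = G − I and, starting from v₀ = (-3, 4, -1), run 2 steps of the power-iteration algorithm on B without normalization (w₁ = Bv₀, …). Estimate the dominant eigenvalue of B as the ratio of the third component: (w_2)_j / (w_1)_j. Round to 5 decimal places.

B = G − I has rows (-4, 3, 3); (7, 3, 3); (5, -3, 2)
w1 = Bv₀ = ((-4)·(-3) + 3·4 + 3·(-1); 7·(-3) + 3·4 + 3·(-1); 5·(-3) + (-3)·4 + 2·(-1)) = (21, -12, -29)
w2 = Bw1 = ((-4)·21 + 3·(-12) + 3·(-29); 7·21 + 3·(-12) + 3·(-29); 5·21 + (-3)·(-12) + 2·(-29)) = (-207, 24, 83)
Ratio: 83/-29 = -2.86207

-2.86207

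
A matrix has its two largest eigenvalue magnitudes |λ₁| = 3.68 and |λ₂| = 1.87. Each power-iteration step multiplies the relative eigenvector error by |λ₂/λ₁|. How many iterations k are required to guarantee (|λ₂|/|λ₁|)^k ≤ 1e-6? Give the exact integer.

21

|λ₂/λ₁| = 1.87/3.68 = 0.50815
Need k ≥ ln(1e-6) / ln(0.50815) = -13.8155 / -0.6770 ≈ 20.408
Smallest integer k satisfying the bound: 21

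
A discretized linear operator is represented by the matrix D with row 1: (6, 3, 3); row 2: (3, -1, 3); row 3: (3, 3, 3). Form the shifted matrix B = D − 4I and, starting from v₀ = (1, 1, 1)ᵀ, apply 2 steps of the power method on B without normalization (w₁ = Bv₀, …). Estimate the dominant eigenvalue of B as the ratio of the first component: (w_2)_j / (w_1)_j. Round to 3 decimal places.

B = D − 4I has rows (2, 3, 3); (3, -5, 3); (3, 3, -1)
w1 = Bv₀ = (2·1 + 3·1 + 3·1; 3·1 + (-5)·1 + 3·1; 3·1 + 3·1 + (-1)·1) = (8, 1, 5)
w2 = Bw1 = (2·8 + 3·1 + 3·5; 3·8 + (-5)·1 + 3·5; 3·8 + 3·1 + (-1)·5) = (34, 34, 22)
Ratio: 34/8 = 4.250

μ ≈ 4.250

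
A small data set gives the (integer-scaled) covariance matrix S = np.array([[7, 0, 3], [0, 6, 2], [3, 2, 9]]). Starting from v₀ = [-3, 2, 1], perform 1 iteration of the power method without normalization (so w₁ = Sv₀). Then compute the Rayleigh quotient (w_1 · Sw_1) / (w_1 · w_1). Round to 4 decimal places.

λ ≈ 6.3060

w1 = Sv₀ = (-18, 14, 4)
Sw1 = (-114, 92, 10)
w1·Sw1 = (-18)·(-114) + 14·92 + 4·10 = 3380; w1·w1 = (-18)·(-18) + 14·14 + 4·4 = 536
λ ≈ 3380/536 = 6.3060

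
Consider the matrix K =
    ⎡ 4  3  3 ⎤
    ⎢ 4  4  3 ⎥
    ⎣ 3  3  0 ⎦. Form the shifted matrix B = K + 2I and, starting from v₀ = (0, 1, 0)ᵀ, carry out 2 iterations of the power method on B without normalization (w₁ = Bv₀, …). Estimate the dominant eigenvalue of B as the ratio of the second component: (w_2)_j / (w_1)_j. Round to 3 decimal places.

μ ≈ 9.500

B = K + 2I has rows (6, 3, 3); (4, 6, 3); (3, 3, 2)
w1 = Bv₀ = (6·0 + 3·1 + 3·0; 4·0 + 6·1 + 3·0; 3·0 + 3·1 + 2·0) = (3, 6, 3)
w2 = Bw1 = (6·3 + 3·6 + 3·3; 4·3 + 6·6 + 3·3; 3·3 + 3·6 + 2·3) = (45, 57, 33)
Ratio: 57/6 = 9.500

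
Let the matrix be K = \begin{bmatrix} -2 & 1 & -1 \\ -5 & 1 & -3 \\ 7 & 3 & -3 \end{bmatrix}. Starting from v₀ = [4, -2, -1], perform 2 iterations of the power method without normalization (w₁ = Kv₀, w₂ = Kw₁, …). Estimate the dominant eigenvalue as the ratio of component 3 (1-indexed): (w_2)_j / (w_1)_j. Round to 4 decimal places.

w1 = Kv₀ = ((-2)·4 + 1·(-2) + (-1)·(-1); (-5)·4 + 1·(-2) + (-3)·(-1); 7·4 + 3·(-2) + (-3)·(-1)) = (-9, -19, 25)
w2 = Kw1 = ((-2)·(-9) + 1·(-19) + (-1)·25; (-5)·(-9) + 1·(-19) + (-3)·25; 7·(-9) + 3·(-19) + (-3)·25) = (-26, -49, -195)
Ratio at component: -195 / 25 = -7.8000

-7.8000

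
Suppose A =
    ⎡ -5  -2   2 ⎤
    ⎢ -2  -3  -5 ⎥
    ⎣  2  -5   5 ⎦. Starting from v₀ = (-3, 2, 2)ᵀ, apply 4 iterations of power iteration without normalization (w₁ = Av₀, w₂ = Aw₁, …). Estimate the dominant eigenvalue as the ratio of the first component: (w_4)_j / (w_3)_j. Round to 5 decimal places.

λ ≈ -4.08267

w1 = Av₀ = ((-5)·(-3) + (-2)·2 + 2·2; (-2)·(-3) + (-3)·2 + (-5)·2; 2·(-3) + (-5)·2 + 5·2) = (15, -10, -6)
w2 = Aw1 = ((-5)·15 + (-2)·(-10) + 2·(-6); (-2)·15 + (-3)·(-10) + (-5)·(-6); 2·15 + (-5)·(-10) + 5·(-6)) = (-67, 30, 50)
w3 = Aw2 = (375, -206, -34)
w4 = Aw3 = (-1531, 38, 1610)
Ratio at component: -1531 / 375 = -4.08267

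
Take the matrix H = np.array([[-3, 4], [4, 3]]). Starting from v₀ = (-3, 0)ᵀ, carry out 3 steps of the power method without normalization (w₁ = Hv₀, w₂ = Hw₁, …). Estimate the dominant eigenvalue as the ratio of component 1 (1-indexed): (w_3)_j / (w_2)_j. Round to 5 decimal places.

-3.00000

w1 = Hv₀ = (9, -12)
w2 = Hw1 = (-75, 0)
w3 = Hw2 = (225, -300)
Ratio at component: 225 / -75 = -3.00000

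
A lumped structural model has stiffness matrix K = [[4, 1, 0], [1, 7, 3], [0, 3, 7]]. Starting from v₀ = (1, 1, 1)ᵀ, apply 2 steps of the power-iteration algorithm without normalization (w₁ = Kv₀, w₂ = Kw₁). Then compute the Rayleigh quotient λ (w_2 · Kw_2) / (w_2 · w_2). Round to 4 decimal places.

10.0388

w1 = Kv₀ = (5, 11, 10)
w2 = Kw1 = (31, 112, 103)
Kw2 = (236, 1124, 1057)
w2·Kw2 = 31·236 + 112·1124 + 103·1057 = 242075; w2·w2 = 31·31 + 112·112 + 103·103 = 24114
λ ≈ 242075/24114 = 10.0388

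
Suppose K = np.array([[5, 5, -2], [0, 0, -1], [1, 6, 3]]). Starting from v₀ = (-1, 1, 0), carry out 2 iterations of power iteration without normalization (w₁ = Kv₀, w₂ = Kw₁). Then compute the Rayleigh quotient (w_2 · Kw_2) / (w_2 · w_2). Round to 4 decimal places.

λ ≈ 3.4286

w1 = Kv₀ = (5·(-1) + 5·1 + (-2)·0; 0·(-1) + 0·1 + (-1)·0; 1·(-1) + 6·1 + 3·0) = (0, 0, 5)
w2 = Kw1 = (5·0 + 5·0 + (-2)·5; 0·0 + 0·0 + (-1)·5; 1·0 + 6·0 + 3·5) = (-10, -5, 15)
Kw2 = (-105, -15, 5)
w2·Kw2 = (-10)·(-105) + (-5)·(-15) + 15·5 = 1200; w2·w2 = (-10)·(-10) + (-5)·(-5) + 15·15 = 350
λ ≈ 1200/350 = 3.4286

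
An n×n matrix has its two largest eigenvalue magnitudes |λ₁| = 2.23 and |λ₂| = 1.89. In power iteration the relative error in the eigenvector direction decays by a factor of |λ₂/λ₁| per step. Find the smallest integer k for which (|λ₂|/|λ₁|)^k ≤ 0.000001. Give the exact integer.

84

|λ₂/λ₁| = 1.89/2.23 = 0.84753
Need k ≥ ln(0.000001) / ln(0.84753) = -13.8155 / -0.1654 ≈ 83.515
Smallest integer k satisfying the bound: 84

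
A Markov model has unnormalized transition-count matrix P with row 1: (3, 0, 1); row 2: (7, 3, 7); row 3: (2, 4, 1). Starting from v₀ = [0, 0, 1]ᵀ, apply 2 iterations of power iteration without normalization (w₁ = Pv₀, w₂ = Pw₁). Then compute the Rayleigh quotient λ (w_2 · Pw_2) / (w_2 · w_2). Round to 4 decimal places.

8.1612

w1 = Pv₀ = (3·0 + 0·0 + 1·1; 7·0 + 3·0 + 7·1; 2·0 + 4·0 + 1·1) = (1, 7, 1)
w2 = Pw1 = (3·1 + 0·7 + 1·1; 7·1 + 3·7 + 7·1; 2·1 + 4·7 + 1·1) = (4, 35, 31)
Pw2 = (43, 350, 179)
w2·Pw2 = 4·43 + 35·350 + 31·179 = 17971; w2·w2 = 4·4 + 35·35 + 31·31 = 2202
λ ≈ 17971/2202 = 8.1612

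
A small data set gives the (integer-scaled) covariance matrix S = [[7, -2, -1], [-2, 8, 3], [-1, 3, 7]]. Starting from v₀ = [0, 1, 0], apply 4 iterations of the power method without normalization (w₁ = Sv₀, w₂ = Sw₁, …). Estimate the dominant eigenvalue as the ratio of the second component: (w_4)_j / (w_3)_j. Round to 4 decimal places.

11.2114

w1 = Sv₀ = (7·0 + (-2)·1 + (-1)·0; (-2)·0 + 8·1 + 3·0; (-1)·0 + 3·1 + 7·0) = (-2, 8, 3)
w2 = Sw1 = (7·(-2) + (-2)·8 + (-1)·3; (-2)·(-2) + 8·8 + 3·3; (-1)·(-2) + 3·8 + 7·3) = (-33, 77, 47)
w3 = Sw2 = (-432, 823, 593)
w4 = Sw3 = (-5263, 9227, 7052)
Ratio at component: 9227 / 823 = 11.2114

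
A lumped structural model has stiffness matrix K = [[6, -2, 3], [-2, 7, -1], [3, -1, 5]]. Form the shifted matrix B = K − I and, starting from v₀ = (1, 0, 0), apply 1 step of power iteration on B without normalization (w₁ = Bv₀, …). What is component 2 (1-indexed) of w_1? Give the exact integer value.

B = K − I has rows (5, -2, 3); (-2, 6, -1); (3, -1, 4)
w1 = Bv₀ = (5·1 + (-2)·0 + 3·0; (-2)·1 + 6·0 + (-1)·0; 3·1 + (-1)·0 + 4·0) = (5, -2, 3)
Requested component of w1: -2

-2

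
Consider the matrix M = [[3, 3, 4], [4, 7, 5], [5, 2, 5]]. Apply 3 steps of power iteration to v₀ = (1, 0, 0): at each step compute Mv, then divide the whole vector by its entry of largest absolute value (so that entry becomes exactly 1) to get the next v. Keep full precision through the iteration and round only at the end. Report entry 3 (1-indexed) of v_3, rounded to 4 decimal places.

0.6694

Mv0 = (3.00000, 4.00000, 5.00000); divide by 5.00000 → v1 = (0.60000, 0.80000, 1.00000)
Mv1 = (8.20000, 13.00000, 9.60000); divide by 13.00000 → v2 = (0.63077, 1.00000, 0.73846)
Mv2 = (7.84615, 13.21538, 8.84615); divide by 13.21538 → v3 = (0.59371, 1.00000, 0.66938)
Requested entry of v3: 575/859 = 0.6694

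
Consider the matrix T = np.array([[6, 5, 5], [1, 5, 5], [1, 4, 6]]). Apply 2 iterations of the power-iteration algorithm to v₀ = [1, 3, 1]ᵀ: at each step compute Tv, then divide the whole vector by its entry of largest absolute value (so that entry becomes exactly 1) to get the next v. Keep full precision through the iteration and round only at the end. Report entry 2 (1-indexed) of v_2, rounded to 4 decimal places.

Tv0 = (26.00000, 21.00000, 19.00000); divide by 26.00000 → v1 = (1.00000, 0.80769, 0.73077)
Tv1 = (13.69231, 8.69231, 8.61538); divide by 13.69231 → v2 = (1.00000, 0.63483, 0.62921)
Requested entry of v2: 226/356 = 0.6348

0.6348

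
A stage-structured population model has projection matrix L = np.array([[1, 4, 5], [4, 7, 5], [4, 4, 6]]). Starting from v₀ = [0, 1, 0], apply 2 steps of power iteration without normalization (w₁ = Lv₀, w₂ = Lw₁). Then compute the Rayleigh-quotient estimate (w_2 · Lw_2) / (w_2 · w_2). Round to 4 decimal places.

λ ≈ 13.7585

w1 = Lv₀ = (1·0 + 4·1 + 5·0; 4·0 + 7·1 + 5·0; 4·0 + 4·1 + 6·0) = (4, 7, 4)
w2 = Lw1 = (1·4 + 4·7 + 5·4; 4·4 + 7·7 + 5·4; 4·4 + 4·7 + 6·4) = (52, 85, 68)
Lw2 = (732, 1143, 956)
w2·Lw2 = 52·732 + 85·1143 + 68·956 = 200227; w2·w2 = 52·52 + 85·85 + 68·68 = 14553
λ ≈ 200227/14553 = 13.7585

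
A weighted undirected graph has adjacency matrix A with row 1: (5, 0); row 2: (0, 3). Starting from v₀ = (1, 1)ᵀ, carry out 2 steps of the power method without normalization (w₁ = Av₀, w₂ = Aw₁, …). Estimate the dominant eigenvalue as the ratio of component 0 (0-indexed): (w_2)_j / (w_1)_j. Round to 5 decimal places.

w1 = Av₀ = (5·1 + 0·1; 0·1 + 3·1) = (5, 3)
w2 = Aw1 = (5·5 + 0·3; 0·5 + 3·3) = (25, 9)
Ratio at component: 25 / 5 = 5.00000

λ ≈ 5.00000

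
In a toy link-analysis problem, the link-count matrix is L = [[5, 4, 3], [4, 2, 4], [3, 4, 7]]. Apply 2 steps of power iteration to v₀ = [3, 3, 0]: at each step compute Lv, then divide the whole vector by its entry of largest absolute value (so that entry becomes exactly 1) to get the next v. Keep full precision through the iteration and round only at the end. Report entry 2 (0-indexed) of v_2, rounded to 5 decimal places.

1.00000

Lv0 = (27.000000, 18.000000, 21.000000); divide by 27.000000 → v1 = (1.000000, 0.666667, 0.777778)
Lv1 = (10.000000, 8.444444, 11.111111); divide by 11.111111 → v2 = (0.900000, 0.760000, 1.000000)
Requested entry of v2: 300/300 = 1.00000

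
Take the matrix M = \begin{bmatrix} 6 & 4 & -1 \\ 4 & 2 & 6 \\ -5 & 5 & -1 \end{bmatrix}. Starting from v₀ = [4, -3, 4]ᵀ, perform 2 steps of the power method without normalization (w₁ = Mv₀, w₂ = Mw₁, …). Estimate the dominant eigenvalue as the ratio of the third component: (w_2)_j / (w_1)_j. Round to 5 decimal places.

w1 = Mv₀ = (6·4 + 4·(-3) + (-1)·4; 4·4 + 2·(-3) + 6·4; (-5)·4 + 5·(-3) + (-1)·4) = (8, 34, -39)
w2 = Mw1 = (6·8 + 4·34 + (-1)·(-39); 4·8 + 2·34 + 6·(-39); (-5)·8 + 5·34 + (-1)·(-39)) = (223, -134, 169)
Ratio at component: 169 / -39 = -4.33333

-4.33333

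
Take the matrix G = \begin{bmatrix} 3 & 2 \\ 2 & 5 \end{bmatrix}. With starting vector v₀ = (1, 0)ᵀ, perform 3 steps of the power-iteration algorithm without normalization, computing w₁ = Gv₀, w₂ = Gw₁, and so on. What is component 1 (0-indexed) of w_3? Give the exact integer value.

106

w1 = Gv₀ = (3, 2)
w2 = Gw1 = (13, 16)
w3 = Gw2 = (71, 106)
The requested component of w3 is 106.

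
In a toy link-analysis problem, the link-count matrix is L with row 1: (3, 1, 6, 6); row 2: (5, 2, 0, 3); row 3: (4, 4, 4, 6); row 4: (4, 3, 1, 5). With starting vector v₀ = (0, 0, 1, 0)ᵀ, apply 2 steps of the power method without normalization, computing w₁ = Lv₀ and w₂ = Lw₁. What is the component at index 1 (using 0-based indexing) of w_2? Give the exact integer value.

33

w1 = Lv₀ = (3·0 + 1·0 + 6·1 + 6·0; 5·0 + 2·0 + 0·1 + 3·0; 4·0 + 4·0 + 4·1 + 6·0; 4·0 + 3·0 + 1·1 + 5·0) = (6, 0, 4, 1)
w2 = Lw1 = (3·6 + 1·0 + 6·4 + 6·1; 5·6 + 2·0 + 0·4 + 3·1; 4·6 + 4·0 + 4·4 + 6·1; 4·6 + 3·0 + 1·4 + 5·1) = (48, 33, 46, 33)
The requested component of w2 is 33.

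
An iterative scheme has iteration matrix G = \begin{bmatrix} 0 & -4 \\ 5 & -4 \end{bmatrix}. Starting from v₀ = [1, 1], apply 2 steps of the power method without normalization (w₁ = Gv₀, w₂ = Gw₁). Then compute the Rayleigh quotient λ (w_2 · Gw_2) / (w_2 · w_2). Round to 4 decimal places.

λ ≈ -3.7297

w1 = Gv₀ = (-4, 1)
w2 = Gw1 = (-4, -24)
Gw2 = (96, 76)
w2·Gw2 = (-4)·96 + (-24)·76 = -2208; w2·w2 = (-4)·(-4) + (-24)·(-24) = 592
λ ≈ -2208/592 = -3.7297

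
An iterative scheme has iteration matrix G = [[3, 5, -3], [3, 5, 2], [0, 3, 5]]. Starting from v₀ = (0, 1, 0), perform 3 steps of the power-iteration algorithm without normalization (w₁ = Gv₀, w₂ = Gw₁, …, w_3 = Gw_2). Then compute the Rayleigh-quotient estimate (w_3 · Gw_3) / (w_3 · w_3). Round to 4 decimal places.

λ ≈ 8.3655

w1 = Gv₀ = (3·0 + 5·1 + (-3)·0; 3·0 + 5·1 + 2·0; 0·0 + 3·1 + 5·0) = (5, 5, 3)
w2 = Gw1 = (3·5 + 5·5 + (-3)·3; 3·5 + 5·5 + 2·3; 0·5 + 3·5 + 5·3) = (31, 46, 30)
w3 = Gw2 = (233, 383, 288)
Gw3 = (1750, 3190, 2589)
w3·Gw3 = 233·1750 + 383·3190 + 288·2589 = 2375152; w3·w3 = 233·233 + 383·383 + 288·288 = 283922
λ ≈ 2375152/283922 = 8.3655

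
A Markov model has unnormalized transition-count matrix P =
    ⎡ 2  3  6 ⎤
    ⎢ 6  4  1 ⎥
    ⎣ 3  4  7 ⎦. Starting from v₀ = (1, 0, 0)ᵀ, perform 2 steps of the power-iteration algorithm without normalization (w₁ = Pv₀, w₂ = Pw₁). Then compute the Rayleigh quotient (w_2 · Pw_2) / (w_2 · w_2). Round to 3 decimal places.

w1 = Pv₀ = (2, 6, 3)
w2 = Pw1 = (40, 39, 51)
Pw2 = (503, 447, 633)
w2·Pw2 = 40·503 + 39·447 + 51·633 = 69836; w2·w2 = 40·40 + 39·39 + 51·51 = 5722
λ ≈ 69836/5722 = 12.205

12.205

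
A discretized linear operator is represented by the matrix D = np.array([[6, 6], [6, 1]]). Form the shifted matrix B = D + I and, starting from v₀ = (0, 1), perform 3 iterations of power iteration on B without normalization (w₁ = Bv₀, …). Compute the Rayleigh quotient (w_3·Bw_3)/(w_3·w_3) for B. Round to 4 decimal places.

B = D + I has rows (7, 6); (6, 2)
w1 = Bv₀ = (6, 2)
w2 = Bw1 = (54, 40)
w3 = Bw2 = (618, 404)
Bw3 = (6750, 4516)
w3·Bw3 = 5995964; w3·w3 = 545140; μ ≈ 5995964/545140 = 10.9989

10.9989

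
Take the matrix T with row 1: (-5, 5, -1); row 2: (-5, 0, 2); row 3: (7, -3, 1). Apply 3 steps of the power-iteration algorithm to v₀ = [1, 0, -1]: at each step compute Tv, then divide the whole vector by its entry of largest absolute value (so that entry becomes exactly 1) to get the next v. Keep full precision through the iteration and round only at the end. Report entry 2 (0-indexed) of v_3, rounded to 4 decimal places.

-0.9173

Tv0 = (-4.00000, -7.00000, 6.00000); divide by -7.00000 → v1 = (0.57143, 1.00000, -0.85714)
Tv1 = (3.00000, -4.57143, 0.14286); divide by -4.57143 → v2 = (-0.65625, 1.00000, -0.03125)
Tv2 = (8.31250, 3.21875, -7.62500); divide by 8.31250 → v3 = (1.00000, 0.38722, -0.91729)
Requested entry of v3: -244/266 = -0.9173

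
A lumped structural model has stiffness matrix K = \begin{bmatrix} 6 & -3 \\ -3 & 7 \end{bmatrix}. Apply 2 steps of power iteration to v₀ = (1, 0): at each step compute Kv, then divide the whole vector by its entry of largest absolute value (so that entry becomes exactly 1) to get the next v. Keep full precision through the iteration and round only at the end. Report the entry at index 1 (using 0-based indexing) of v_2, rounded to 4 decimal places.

-0.8667

Kv0 = (6.00000, -3.00000); divide by 6.00000 → v1 = (1.00000, -0.50000)
Kv1 = (7.50000, -6.50000); divide by 7.50000 → v2 = (1.00000, -0.86667)
Requested entry of v2: -39/45 = -0.8667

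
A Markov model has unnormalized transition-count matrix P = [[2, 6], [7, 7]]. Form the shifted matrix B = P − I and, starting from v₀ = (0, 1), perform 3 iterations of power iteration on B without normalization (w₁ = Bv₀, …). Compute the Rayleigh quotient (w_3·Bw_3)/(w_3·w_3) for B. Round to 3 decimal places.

B = P − I has rows (1, 6); (7, 6)
w1 = Bv₀ = (6, 6)
w2 = Bw1 = (42, 78)
w3 = Bw2 = (510, 762)
Bw3 = (5082, 8142)
w3·Bw3 = 8796024; w3·w3 = 840744; μ ≈ 8796024/840744 = 10.462

μ ≈ 10.462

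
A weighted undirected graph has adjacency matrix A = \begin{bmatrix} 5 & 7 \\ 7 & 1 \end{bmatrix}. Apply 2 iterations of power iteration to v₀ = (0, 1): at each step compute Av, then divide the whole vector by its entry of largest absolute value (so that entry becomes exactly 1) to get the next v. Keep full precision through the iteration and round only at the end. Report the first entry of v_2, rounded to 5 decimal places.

Av0 = (7.000000, 1.000000); divide by 7.000000 → v1 = (1.000000, 0.142857)
Av1 = (6.000000, 7.142857); divide by 7.142857 → v2 = (0.840000, 1.000000)
Requested entry of v2: 42/50 = 0.84000

0.84000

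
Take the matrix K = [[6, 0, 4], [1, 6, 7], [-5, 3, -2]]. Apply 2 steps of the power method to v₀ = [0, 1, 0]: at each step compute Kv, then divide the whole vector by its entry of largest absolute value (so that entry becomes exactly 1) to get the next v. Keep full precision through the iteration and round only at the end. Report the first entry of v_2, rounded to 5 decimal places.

Kv0 = (0.000000, 6.000000, 3.000000); divide by 6.000000 → v1 = (0.000000, 1.000000, 0.500000)
Kv1 = (2.000000, 9.500000, 2.000000); divide by 9.500000 → v2 = (0.210526, 1.000000, 0.210526)
Requested entry of v2: 12/57 = 0.21053

0.21053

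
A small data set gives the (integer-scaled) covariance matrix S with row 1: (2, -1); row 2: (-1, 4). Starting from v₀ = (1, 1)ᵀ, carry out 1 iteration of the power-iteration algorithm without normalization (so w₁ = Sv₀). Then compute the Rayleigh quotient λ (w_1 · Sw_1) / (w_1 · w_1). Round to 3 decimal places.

w1 = Sv₀ = (2·1 + (-1)·1; (-1)·1 + 4·1) = (1, 3)
Sw1 = (-1, 11)
w1·Sw1 = 1·(-1) + 3·11 = 32; w1·w1 = 1·1 + 3·3 = 10
λ ≈ 32/10 = 3.200

3.200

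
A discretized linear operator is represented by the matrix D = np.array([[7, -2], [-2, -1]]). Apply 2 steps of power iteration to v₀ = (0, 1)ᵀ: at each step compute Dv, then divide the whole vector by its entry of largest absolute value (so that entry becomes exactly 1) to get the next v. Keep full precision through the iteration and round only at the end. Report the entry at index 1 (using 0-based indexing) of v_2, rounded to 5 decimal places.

-0.41667

Dv0 = (-2.000000, -1.000000); divide by -2.000000 → v1 = (1.000000, 0.500000)
Dv1 = (6.000000, -2.500000); divide by 6.000000 → v2 = (1.000000, -0.416667)
Requested entry of v2: 5/-12 = -0.41667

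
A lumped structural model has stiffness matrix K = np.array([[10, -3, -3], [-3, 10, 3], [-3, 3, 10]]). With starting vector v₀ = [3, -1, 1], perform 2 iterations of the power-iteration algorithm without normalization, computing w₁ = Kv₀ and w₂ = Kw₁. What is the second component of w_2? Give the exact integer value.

w1 = Kv₀ = (10·3 + (-3)·(-1) + (-3)·1; (-3)·3 + 10·(-1) + 3·1; (-3)·3 + 3·(-1) + 10·1) = (30, -16, -2)
w2 = Kw1 = (10·30 + (-3)·(-16) + (-3)·(-2); (-3)·30 + 10·(-16) + 3·(-2); (-3)·30 + 3·(-16) + 10·(-2)) = (354, -256, -158)
The requested component of w2 is -256.

-256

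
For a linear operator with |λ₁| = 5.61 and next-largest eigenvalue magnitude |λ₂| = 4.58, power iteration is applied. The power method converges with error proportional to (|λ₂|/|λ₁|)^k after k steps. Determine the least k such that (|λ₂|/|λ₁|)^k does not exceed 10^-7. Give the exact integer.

80

|λ₂/λ₁| = 4.58/5.61 = 0.81640
Need k ≥ ln(10^-7) / ln(0.81640) = -16.1181 / -0.2029 ≈ 79.458
Smallest integer k satisfying the bound: 80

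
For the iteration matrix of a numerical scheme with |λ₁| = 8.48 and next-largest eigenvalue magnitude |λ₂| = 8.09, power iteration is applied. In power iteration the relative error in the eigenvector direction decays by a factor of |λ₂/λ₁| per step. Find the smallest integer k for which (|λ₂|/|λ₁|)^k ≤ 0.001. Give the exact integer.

|λ₂/λ₁| = 8.09/8.48 = 0.95401
Need k ≥ ln(0.001) / ln(0.95401) = -6.9078 / -0.0471 ≈ 146.718
Smallest integer k satisfying the bound: 147

147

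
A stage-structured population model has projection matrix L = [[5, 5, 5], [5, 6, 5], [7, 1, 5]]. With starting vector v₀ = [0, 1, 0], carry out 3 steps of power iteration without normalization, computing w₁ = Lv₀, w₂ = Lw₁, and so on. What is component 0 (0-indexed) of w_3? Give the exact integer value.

860

w1 = Lv₀ = (5, 6, 1)
w2 = Lw1 = (60, 66, 46)
w3 = Lw2 = (860, 926, 716)
The requested component of w3 is 860.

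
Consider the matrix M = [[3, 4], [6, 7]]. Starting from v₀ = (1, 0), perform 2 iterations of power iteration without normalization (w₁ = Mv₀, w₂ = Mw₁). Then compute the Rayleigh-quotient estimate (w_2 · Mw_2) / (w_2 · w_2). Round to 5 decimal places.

w1 = Mv₀ = (3, 6)
w2 = Mw1 = (33, 60)
Mw2 = (339, 618)
w2·Mw2 = 33·339 + 60·618 = 48267; w2·w2 = 33·33 + 60·60 = 4689
λ ≈ 48267/4689 = 10.29367

10.29367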